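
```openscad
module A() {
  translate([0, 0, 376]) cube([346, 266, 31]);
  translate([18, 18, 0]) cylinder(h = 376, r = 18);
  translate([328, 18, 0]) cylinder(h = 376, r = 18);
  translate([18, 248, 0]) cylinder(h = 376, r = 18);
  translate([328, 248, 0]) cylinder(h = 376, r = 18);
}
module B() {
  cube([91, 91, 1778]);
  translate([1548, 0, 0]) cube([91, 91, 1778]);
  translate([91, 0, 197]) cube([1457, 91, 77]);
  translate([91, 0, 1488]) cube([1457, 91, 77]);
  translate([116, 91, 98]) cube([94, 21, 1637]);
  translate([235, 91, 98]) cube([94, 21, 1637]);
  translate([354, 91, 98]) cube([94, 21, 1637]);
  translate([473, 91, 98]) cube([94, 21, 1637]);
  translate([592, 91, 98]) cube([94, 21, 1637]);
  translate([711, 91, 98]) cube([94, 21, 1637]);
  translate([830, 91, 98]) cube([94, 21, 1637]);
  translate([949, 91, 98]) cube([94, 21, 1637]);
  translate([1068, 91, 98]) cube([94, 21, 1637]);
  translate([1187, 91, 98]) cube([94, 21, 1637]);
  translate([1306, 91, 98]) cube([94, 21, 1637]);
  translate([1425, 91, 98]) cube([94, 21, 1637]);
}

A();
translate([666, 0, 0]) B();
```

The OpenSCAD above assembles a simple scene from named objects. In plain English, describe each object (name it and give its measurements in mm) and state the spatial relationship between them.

A is a four-legged stool. The seat is a 346×266×31 mm slab whose top surface is at z = 407 mm; four round legs, each 36 mm in diameter, run from the floor (z = 0) to the underside of the seat, each leg's axis is inset half a diameter from the nearest pair of seat edges (so the leg's bounding box is flush with the corner).

B is a fence section. Two 91×91 mm posts, 1778 mm tall, stand on the floor with a clear span of 1457 mm between their inner faces. Two horizontal rails of 91×77 mm section span the gap between the posts with their undersides at z = 197 mm and z = 1488 mm, flush with the posts' −y face. 12 pickets, each 94 mm wide, 21 mm thick and 1637 mm tall, are fixed to the +y face of the rails with their bottoms at z = 98 mm, evenly spaced across the span with equal gaps (rounded down to the nearest mm) at the −x end and between each pair — any rounding remainder accumulates at the +x end.

The fence section is on the floor beside the stool on its +x side.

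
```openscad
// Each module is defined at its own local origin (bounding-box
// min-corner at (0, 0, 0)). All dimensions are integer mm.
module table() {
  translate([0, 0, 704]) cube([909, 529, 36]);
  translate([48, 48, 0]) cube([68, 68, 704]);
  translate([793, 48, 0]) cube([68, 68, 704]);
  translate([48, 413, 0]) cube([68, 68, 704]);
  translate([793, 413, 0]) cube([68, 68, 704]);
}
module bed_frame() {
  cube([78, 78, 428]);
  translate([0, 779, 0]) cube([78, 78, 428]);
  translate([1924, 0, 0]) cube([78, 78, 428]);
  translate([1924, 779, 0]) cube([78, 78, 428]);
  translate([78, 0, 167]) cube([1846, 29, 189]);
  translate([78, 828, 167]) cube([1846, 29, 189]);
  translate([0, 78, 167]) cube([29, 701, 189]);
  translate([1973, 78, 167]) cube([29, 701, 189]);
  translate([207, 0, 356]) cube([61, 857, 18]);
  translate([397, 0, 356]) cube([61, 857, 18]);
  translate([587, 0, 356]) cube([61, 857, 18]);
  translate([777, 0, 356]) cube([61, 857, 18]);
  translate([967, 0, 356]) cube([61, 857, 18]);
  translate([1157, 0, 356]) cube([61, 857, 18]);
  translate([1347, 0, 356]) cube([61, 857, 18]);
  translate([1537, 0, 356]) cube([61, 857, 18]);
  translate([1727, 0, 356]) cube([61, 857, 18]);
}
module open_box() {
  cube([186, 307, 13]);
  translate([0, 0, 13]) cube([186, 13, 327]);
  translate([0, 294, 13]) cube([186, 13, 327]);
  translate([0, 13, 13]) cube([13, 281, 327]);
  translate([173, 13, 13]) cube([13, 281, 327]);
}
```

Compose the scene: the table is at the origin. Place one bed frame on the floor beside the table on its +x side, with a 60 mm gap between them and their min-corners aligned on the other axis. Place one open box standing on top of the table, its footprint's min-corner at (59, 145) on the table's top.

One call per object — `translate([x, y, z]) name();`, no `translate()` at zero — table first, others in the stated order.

table();
translate([969, 0, 0]) bed_frame();
translate([59, 145, 740]) open_box();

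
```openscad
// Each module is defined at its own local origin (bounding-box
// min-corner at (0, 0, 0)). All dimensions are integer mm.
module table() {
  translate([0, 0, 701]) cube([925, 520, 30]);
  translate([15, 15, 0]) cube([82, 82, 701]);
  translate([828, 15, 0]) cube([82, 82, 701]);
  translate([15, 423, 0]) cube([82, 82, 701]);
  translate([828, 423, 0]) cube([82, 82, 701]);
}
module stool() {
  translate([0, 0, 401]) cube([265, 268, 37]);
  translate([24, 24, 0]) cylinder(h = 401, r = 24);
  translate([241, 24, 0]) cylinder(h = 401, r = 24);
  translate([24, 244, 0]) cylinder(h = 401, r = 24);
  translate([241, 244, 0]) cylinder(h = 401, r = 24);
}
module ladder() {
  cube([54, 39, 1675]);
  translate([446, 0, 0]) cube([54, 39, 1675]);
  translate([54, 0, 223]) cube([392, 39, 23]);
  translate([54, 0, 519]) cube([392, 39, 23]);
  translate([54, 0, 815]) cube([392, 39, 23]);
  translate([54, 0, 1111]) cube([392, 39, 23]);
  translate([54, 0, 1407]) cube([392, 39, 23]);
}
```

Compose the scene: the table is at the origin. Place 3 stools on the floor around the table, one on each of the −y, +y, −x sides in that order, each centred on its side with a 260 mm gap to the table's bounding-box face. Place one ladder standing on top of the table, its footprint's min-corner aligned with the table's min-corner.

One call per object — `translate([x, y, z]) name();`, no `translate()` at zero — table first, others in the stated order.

table();
translate([330, -528, 0]) stool();
translate([330, 780, 0]) stool();
translate([-525, 126, 0]) stool();
translate([0, 0, 731]) ladder();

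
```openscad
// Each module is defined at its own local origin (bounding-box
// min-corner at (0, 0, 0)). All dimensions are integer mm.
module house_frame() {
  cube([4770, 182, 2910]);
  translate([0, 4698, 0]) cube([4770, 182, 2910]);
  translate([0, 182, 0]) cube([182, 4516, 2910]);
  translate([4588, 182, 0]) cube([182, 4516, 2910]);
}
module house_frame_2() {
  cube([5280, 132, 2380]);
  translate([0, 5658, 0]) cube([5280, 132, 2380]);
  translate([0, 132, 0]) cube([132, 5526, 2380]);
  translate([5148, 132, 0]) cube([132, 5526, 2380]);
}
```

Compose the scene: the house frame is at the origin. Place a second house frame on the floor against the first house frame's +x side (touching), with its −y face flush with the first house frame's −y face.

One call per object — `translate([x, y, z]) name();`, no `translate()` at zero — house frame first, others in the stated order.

house_frame();
translate([4770, 0, 0]) house_frame_2();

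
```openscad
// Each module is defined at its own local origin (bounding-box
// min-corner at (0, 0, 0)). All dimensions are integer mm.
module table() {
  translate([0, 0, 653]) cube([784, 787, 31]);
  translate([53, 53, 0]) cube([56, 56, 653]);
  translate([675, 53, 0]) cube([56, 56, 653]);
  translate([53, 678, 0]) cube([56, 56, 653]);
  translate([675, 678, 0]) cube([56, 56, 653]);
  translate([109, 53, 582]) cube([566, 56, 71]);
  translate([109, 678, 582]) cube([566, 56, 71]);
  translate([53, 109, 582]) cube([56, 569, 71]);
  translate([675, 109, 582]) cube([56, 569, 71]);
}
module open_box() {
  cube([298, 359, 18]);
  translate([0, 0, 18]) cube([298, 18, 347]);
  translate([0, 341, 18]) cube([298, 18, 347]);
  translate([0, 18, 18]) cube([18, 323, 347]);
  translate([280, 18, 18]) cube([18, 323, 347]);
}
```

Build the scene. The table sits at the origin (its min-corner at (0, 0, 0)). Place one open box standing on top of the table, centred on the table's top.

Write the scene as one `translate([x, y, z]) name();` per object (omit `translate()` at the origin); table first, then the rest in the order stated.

table();
translate([243, 214, 684]) open_box();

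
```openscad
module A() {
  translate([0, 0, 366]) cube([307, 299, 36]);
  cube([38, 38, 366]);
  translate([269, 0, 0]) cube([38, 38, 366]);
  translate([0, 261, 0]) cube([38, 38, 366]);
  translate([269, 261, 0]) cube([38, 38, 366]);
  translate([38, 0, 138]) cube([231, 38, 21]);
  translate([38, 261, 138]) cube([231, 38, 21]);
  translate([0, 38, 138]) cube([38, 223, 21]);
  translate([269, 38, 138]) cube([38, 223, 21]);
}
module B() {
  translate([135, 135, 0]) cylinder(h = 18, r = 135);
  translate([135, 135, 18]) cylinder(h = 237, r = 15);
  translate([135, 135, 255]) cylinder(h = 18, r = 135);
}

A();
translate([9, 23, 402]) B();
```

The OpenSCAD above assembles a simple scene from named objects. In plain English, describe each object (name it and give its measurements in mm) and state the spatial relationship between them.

A is a simple wooden stool: a rectangular seat 307 mm (x) by 299 mm (y), 36 mm thick, top face at z = 402 mm, on four square legs, each 38×38 mm in cross-section. The legs rest on z = 0, each flush with a corner of the seat. Four stretchers, 38 mm wide and 21 mm tall, connect adjacent legs with their undersides at z = 138 mm, each running between the inner faces of the legs it joins and aligned with the legs' outer faces on the other axis.

B is a spool: two coaxial disc flanges of radius 135 mm and thickness 18 mm, joined by a core cylinder of radius 15 mm and height 237 mm. The lower flange rests on z = 0 and the three cylinders share a vertical axis.

The spool is on top of the stool.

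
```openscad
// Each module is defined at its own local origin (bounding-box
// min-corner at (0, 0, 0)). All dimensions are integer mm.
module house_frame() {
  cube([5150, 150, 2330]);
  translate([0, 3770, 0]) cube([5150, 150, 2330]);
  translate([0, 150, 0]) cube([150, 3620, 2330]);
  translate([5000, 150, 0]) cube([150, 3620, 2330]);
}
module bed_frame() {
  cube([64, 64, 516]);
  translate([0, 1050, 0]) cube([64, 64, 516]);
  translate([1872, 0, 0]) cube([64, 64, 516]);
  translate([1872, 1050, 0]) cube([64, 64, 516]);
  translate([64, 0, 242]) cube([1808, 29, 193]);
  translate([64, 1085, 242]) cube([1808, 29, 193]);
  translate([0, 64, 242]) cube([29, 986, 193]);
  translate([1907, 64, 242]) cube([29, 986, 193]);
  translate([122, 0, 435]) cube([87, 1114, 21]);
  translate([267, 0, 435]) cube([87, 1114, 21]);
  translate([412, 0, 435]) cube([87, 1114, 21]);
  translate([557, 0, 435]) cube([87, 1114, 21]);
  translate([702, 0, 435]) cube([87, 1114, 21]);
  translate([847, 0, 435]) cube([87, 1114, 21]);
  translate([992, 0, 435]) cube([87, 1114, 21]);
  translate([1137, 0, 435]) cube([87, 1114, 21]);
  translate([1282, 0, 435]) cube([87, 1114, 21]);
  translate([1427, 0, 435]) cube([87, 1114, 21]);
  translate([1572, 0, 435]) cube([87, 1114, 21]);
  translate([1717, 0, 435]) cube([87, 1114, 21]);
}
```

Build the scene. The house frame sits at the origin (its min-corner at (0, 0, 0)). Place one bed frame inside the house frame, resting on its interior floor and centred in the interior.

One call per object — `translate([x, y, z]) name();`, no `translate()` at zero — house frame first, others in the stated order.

house_frame();
translate([1607, 1403, 0]) bed_frame();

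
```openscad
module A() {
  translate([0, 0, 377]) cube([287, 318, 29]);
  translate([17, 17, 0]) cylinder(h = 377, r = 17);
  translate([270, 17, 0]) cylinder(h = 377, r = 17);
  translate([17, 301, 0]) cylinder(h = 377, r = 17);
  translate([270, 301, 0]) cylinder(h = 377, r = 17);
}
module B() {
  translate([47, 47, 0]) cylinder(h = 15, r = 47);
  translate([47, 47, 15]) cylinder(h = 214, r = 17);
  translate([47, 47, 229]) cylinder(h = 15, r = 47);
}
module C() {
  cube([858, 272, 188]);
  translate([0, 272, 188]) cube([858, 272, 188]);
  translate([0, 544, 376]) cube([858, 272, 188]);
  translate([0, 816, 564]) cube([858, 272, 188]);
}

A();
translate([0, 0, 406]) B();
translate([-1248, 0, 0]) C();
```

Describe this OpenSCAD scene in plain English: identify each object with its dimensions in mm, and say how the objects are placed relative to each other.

A is a four-legged stool. The seat is a 287×318×29 mm slab whose top surface is at z = 406 mm; four round legs, each 34 mm in diameter, run from the floor (z = 0) to the underside of the seat, each leg's axis is inset half a diameter from the nearest pair of seat edges (so the leg's bounding box is flush with the corner).

B is a spool: two coaxial disc flanges of radius 47 mm and thickness 15 mm, joined by a core cylinder of radius 17 mm and height 214 mm. The lower flange rests on z = 0 and the three cylinders share a vertical axis.

C is a straight staircase of 4 solid steps. Each step is 858 mm wide (x), 272 mm deep (y, the going) and 188 mm tall (the rise). The first step rests on the floor; each subsequent step sits one going further in +y and one rise higher in +z, directly behind and above the previous step with no overlap.

The spool is on top of the stool. The staircase is on the floor beside the stool on its −x side.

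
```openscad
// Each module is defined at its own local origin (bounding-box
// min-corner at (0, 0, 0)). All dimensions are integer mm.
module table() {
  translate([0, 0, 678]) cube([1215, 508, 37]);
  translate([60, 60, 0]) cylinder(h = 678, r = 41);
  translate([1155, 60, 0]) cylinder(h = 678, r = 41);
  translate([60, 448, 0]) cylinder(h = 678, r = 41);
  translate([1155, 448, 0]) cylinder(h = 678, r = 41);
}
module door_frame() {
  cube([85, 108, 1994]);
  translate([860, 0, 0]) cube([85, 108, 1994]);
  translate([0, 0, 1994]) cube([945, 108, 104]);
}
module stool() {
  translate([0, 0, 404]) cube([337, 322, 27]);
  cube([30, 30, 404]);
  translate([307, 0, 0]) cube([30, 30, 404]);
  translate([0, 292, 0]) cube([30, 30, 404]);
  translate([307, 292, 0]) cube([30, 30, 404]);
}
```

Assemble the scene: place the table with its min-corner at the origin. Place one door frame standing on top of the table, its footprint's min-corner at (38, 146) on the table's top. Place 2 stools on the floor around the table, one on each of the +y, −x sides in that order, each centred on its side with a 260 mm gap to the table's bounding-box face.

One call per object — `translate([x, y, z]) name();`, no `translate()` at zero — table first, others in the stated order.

table();
translate([38, 146, 715]) door_frame();
translate([439, 768, 0]) stool();
translate([-597, 93, 0]) stool();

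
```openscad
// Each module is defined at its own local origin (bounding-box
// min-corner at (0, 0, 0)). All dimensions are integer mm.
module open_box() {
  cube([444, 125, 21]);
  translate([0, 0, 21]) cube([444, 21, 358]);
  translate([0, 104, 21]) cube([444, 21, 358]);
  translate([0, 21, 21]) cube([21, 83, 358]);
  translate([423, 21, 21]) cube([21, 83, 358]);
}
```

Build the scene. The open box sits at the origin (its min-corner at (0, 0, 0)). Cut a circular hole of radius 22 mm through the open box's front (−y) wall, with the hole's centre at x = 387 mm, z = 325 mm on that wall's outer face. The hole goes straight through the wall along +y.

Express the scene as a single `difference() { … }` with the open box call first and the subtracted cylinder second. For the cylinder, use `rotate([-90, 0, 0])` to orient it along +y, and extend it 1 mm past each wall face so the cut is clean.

difference() {
  open_box();
  translate([387, -1, 325]) rotate([-90, 0, 0]) cylinder(h = 23, r = 22);
}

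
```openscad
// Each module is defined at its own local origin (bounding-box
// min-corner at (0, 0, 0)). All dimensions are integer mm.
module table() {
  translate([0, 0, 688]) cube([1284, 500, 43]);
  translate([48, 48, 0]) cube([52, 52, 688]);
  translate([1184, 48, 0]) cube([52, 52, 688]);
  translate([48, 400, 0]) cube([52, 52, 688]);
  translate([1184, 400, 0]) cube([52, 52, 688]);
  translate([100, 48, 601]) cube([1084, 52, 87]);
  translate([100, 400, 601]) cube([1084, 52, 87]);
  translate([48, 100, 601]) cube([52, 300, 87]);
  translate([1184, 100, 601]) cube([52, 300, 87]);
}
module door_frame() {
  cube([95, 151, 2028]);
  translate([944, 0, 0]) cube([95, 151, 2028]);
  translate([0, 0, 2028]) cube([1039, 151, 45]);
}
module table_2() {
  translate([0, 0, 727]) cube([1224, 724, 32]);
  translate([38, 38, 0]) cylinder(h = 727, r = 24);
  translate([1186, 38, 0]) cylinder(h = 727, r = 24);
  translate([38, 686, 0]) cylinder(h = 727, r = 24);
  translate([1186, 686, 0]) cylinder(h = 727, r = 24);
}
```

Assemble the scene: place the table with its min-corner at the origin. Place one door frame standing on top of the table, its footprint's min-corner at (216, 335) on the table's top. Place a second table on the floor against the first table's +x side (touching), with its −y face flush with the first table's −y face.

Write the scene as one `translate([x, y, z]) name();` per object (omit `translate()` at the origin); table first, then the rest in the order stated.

table();
translate([216, 335, 731]) door_frame();
translate([1284, 0, 0]) table_2();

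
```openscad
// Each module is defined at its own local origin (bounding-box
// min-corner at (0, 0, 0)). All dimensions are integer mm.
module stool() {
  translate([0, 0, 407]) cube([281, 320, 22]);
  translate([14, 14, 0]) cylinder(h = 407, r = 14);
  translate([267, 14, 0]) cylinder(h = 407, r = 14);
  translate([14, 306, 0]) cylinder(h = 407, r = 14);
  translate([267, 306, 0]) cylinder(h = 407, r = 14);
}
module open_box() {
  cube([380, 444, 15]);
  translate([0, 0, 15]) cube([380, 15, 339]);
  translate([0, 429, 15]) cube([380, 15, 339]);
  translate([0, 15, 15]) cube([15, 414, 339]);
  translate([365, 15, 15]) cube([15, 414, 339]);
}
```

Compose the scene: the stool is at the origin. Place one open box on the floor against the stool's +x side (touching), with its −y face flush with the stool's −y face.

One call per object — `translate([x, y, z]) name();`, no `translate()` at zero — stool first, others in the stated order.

stool();
translate([281, 0, 0]) open_box();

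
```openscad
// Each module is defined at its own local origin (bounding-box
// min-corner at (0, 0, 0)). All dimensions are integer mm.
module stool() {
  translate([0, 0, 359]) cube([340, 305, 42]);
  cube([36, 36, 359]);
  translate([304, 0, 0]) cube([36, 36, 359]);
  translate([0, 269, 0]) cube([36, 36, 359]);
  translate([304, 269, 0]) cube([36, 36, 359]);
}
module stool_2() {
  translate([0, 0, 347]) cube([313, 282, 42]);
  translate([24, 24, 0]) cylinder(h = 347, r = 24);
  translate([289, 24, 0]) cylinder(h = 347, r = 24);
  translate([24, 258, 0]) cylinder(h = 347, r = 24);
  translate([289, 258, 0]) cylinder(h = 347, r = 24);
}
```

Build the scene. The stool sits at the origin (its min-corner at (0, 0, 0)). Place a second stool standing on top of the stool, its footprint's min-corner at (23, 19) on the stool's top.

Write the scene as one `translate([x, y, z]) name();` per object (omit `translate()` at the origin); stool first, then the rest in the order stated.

stool();
translate([23, 19, 401]) stool_2();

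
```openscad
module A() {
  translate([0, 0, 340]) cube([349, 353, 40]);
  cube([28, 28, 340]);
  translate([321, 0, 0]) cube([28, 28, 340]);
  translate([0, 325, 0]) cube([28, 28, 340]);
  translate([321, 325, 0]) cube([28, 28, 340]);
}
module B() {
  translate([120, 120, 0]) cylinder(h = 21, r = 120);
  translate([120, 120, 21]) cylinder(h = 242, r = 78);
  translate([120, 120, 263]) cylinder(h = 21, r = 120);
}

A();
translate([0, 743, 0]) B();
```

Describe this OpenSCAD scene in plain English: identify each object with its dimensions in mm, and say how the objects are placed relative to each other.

A is a four-legged stool. The seat is a 349×353×40 mm slab whose top surface is at z = 380 mm; four square legs, each 28×28 mm in cross-section, run from the floor (z = 0) to the underside of the seat, each flush with a corner of the seat.

B is a spool: two coaxial disc flanges of radius 120 mm and thickness 21 mm, joined by a core cylinder of radius 78 mm and height 242 mm. The lower flange rests on z = 0 and the three cylinders share a vertical axis.

The spool is on the floor beside the stool on its +y side.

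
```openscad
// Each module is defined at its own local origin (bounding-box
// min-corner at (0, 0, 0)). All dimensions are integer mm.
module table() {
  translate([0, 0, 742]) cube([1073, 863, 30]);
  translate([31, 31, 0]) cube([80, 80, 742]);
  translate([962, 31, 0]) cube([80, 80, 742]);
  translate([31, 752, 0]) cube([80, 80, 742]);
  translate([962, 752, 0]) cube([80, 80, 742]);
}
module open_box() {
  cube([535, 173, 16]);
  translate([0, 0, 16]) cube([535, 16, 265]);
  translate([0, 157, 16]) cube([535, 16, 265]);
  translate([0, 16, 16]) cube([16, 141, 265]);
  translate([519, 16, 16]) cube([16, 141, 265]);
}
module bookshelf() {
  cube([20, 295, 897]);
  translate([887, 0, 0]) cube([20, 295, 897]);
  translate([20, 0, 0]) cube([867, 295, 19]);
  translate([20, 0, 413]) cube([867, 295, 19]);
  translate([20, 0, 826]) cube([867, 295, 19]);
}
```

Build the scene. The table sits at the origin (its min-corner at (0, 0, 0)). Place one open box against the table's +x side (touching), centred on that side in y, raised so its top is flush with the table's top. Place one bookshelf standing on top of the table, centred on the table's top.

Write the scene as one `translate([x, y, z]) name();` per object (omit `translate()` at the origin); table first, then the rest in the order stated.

table();
translate([1073, 345, 491]) open_box();
translate([83, 284, 772]) bookshelf();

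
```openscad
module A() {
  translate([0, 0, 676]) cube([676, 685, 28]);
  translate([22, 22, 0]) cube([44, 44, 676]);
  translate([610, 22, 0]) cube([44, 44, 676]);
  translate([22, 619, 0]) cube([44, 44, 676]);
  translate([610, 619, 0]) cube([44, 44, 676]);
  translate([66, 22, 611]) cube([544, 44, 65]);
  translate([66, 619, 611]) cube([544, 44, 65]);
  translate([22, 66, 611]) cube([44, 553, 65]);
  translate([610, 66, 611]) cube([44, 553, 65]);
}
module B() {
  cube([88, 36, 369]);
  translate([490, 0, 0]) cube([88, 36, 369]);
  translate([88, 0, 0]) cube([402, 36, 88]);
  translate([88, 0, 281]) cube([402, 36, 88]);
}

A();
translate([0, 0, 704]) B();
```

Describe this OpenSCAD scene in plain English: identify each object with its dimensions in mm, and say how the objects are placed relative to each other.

A is a rectangular dining table. The top is 676×685×28 mm with its upper surface at z = 704 mm. It stands on four 44×44 mm square legs, each inset 22 mm from the nearest pair of top edges, running from the floor to the underside of the top. Four apron rails, 44 mm thick and 65 mm tall, run between adjacent legs with their top edges flush with the underside of the top and their outer faces flush with the legs' outer faces.

B is a picture frame with a 402×193 mm rectangular opening (x by z) and a uniform 88 mm border on every side. Frame depth is 36 mm along y. It is built from two vertical stiles running the full outside height and two horizontal rails spanning the gap between the stiles.

The picture frame is on top of the table.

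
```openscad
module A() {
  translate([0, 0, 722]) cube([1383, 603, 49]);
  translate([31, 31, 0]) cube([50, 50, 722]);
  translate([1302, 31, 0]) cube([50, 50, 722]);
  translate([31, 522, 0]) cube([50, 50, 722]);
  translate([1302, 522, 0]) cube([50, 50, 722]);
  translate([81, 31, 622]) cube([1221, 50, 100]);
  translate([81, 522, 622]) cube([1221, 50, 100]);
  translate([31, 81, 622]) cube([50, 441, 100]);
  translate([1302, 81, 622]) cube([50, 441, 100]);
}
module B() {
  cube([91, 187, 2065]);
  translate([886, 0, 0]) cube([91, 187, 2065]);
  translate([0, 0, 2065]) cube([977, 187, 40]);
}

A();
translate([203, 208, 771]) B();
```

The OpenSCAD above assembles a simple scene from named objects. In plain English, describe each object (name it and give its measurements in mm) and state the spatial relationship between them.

A is a table: top 1383 mm (x) × 603 mm (y), 49 mm thick, upper face at z = 771 mm, on four 50×50 mm square legs, each inset 31 mm from the nearest pair of top edges, running from z = 0 to the bottom of the top. Four apron rails, 50 mm thick and 100 mm tall, run between adjacent legs with their top edges flush with the underside of the top and their outer faces flush with the legs' outer faces.

B is a rectangular door frame: two vertical jambs of 91×187 mm section, 2065 mm tall, with a clear opening 795 mm wide between their inner faces. A header 40 mm tall and 187 mm deep lies on top of the jambs and spans the full outside width.

The door frame is on top of the table, centred.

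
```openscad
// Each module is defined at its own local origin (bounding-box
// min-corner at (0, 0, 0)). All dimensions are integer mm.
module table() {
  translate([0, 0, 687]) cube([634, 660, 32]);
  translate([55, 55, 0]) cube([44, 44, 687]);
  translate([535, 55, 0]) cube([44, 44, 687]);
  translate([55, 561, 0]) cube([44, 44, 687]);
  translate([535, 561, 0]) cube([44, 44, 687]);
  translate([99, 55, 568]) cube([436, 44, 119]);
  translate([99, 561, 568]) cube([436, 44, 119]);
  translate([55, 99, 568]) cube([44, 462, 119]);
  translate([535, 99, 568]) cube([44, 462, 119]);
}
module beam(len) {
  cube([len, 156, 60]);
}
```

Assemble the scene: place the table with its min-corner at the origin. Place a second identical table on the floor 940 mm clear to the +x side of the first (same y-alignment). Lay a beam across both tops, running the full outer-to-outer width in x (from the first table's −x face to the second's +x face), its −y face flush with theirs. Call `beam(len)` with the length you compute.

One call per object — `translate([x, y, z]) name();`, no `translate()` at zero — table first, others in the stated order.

table();
translate([1574, 0, 0]) table();
translate([0, 0, 719]) beam(2208);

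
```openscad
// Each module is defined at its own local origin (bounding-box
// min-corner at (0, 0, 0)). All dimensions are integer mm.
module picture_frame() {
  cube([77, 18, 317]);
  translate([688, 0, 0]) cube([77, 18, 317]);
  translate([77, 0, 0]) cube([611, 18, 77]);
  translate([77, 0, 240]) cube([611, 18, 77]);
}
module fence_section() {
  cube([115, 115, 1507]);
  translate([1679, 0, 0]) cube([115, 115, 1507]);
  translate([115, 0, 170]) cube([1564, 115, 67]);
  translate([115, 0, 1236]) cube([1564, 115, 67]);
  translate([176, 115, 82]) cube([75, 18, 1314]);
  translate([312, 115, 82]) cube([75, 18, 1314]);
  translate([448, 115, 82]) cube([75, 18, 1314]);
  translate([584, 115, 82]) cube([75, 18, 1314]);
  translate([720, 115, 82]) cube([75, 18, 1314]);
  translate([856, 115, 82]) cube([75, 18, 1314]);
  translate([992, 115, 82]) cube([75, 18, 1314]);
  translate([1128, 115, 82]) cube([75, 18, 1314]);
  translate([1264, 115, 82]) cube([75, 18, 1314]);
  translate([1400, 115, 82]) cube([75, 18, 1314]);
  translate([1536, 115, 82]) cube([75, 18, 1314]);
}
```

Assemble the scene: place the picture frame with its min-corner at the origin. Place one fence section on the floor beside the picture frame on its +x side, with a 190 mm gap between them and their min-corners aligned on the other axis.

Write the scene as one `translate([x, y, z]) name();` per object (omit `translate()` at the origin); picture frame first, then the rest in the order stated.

picture_frame();
translate([955, 0, 0]) fence_section();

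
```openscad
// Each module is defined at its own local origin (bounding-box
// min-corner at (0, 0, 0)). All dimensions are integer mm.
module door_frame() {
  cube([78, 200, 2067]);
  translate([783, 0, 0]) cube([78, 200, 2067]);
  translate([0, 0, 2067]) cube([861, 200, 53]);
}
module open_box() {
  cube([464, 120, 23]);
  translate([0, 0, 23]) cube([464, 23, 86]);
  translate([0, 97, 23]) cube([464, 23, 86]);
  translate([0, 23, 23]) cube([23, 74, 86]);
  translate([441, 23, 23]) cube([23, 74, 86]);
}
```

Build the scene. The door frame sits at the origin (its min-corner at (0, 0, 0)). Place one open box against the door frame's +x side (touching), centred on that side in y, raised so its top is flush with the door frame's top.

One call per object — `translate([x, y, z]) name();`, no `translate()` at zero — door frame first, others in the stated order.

door_frame();
translate([861, 40, 2011]) open_box();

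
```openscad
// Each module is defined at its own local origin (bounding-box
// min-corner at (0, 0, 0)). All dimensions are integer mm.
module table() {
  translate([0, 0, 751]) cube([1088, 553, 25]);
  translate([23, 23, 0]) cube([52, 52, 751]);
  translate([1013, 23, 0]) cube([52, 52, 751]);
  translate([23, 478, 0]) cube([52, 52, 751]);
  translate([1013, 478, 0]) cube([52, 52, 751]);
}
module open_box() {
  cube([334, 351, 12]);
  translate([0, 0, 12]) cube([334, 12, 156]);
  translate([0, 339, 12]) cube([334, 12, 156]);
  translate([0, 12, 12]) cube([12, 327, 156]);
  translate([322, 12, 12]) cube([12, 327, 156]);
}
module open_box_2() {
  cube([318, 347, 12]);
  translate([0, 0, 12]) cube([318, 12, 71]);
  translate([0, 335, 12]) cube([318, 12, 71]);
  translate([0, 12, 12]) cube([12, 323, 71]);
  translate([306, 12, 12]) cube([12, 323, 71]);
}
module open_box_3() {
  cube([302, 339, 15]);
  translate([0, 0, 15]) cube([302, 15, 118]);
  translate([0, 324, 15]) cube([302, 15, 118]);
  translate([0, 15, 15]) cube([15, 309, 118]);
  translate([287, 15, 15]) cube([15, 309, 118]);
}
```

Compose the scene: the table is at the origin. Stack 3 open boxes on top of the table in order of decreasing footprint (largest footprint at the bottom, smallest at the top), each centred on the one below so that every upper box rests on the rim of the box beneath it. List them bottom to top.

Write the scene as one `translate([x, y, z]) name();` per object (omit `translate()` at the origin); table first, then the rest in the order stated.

table();
translate([377, 101, 776]) open_box();
translate([385, 103, 944]) open_box_2();
translate([393, 107, 1027]) open_box_3();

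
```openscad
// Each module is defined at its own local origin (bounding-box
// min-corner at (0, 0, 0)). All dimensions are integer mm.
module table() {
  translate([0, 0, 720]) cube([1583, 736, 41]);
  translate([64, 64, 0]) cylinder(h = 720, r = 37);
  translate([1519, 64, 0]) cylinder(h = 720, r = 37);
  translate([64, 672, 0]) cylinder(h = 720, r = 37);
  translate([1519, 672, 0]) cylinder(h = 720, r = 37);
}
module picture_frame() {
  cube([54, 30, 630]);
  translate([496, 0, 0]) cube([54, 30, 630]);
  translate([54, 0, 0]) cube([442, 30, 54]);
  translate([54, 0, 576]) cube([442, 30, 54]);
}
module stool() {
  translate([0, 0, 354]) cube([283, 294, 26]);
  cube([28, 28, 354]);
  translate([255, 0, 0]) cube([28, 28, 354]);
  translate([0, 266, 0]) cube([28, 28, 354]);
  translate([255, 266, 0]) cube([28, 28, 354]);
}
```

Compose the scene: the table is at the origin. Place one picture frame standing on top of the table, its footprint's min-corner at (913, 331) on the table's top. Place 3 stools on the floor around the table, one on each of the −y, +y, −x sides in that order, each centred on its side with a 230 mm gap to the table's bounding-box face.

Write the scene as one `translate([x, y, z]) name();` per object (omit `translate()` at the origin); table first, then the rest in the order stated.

table();
translate([913, 331, 761]) picture_frame();
translate([650, -524, 0]) stool();
translate([650, 966, 0]) stool();
translate([-513, 221, 0]) stool();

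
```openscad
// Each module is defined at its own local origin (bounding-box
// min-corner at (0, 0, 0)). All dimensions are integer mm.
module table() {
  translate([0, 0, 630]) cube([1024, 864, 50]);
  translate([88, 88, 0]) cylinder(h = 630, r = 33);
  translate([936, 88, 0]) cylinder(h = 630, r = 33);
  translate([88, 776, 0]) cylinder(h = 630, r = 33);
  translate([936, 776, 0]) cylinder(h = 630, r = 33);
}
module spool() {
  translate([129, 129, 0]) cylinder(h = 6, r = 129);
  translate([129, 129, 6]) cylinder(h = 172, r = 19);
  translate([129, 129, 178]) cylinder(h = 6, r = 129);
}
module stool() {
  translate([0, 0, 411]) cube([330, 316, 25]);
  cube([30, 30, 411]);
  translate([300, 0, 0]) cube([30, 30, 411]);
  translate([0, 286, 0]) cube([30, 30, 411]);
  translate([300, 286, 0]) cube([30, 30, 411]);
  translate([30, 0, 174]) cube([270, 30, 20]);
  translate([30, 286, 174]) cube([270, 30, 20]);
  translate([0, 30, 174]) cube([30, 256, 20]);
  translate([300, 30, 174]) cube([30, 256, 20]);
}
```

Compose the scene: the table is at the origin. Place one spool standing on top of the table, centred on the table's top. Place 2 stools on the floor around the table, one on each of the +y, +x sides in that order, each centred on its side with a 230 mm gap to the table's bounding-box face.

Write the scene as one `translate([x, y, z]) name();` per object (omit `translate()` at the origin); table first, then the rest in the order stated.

table();
translate([383, 303, 680]) spool();
translate([347, 1094, 0]) stool();
translate([1254, 274, 0]) stool();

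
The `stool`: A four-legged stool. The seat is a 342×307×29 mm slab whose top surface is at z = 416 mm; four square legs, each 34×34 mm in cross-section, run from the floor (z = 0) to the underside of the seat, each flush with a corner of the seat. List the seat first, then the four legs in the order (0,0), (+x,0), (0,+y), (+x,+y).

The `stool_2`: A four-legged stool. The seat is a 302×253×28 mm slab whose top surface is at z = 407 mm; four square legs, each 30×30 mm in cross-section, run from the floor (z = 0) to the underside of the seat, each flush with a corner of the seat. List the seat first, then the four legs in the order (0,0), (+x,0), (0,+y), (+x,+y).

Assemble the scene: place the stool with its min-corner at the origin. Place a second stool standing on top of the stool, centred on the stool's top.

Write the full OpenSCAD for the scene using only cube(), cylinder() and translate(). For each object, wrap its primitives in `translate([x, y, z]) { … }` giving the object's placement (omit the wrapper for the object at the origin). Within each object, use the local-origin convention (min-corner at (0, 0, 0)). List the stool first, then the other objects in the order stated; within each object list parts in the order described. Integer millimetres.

translate([0, 0, 387]) cube([342, 307, 29]);
cube([34, 34, 387]);
translate([308, 0, 0]) cube([34, 34, 387]);
translate([0, 273, 0]) cube([34, 34, 387]);
translate([308, 273, 0]) cube([34, 34, 387]);
translate([20, 27, 416]) {
  translate([0, 0, 379]) cube([302, 253, 28]);
  cube([30, 30, 379]);
  translate([272, 0, 0]) cube([30, 30, 379]);
  translate([0, 223, 0]) cube([30, 30, 379]);
  translate([272, 223, 0]) cube([30, 30, 379]);
}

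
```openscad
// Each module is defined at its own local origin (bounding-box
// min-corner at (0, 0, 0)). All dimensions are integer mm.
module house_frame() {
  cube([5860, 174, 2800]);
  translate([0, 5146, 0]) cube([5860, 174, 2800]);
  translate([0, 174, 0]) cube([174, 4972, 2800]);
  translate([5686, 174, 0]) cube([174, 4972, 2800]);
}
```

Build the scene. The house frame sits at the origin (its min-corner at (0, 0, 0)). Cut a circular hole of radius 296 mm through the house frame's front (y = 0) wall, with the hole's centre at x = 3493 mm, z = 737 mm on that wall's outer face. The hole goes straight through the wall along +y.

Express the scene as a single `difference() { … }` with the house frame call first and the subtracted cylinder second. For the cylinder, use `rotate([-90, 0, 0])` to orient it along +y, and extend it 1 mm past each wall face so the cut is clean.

difference() {
  house_frame();
  translate([3493, -1, 737]) rotate([-90, 0, 0]) cylinder(h = 176, r = 296);
}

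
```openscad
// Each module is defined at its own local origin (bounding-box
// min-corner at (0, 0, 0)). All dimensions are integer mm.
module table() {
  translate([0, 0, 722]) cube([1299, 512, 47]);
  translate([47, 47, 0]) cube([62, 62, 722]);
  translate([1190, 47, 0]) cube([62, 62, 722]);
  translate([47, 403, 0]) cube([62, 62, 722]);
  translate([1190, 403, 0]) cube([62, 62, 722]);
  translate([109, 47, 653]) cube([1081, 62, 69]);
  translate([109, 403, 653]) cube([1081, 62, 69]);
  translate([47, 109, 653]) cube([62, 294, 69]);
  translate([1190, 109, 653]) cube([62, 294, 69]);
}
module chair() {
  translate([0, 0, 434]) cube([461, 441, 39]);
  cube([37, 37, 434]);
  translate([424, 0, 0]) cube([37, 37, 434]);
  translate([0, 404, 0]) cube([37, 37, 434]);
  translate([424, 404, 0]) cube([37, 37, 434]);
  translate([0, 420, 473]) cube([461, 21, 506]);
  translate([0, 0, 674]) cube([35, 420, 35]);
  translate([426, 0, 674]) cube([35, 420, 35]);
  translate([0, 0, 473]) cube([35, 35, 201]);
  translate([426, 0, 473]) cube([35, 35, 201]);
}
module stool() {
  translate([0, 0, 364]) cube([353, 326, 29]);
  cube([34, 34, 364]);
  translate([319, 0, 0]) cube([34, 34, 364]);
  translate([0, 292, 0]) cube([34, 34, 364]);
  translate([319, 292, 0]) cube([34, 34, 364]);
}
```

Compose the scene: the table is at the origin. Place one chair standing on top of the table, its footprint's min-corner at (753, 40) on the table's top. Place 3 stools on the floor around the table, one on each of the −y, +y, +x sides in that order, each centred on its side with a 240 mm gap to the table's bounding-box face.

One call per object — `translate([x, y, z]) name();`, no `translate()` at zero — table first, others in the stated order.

table();
translate([753, 40, 769]) chair();
translate([473, -566, 0]) stool();
translate([473, 752, 0]) stool();
translate([1539, 93, 0]) stool();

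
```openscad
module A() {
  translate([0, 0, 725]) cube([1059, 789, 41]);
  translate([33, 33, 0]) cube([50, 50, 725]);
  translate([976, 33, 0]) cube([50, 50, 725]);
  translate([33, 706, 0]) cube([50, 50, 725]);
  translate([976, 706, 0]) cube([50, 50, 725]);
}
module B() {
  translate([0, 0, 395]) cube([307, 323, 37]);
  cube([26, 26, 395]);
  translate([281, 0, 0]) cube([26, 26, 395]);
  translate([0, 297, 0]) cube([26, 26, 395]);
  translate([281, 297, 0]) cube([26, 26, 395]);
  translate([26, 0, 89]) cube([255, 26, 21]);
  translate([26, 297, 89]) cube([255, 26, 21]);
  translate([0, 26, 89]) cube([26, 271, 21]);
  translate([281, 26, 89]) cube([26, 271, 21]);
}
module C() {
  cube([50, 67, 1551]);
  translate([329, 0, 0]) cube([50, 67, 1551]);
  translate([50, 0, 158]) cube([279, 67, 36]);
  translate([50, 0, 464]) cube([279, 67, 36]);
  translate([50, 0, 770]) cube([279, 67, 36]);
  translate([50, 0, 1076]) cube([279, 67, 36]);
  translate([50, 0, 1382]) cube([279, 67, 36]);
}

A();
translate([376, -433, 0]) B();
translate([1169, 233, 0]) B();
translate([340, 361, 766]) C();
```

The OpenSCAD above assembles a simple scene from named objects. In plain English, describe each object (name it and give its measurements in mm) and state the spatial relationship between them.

A is a rectangular dining table. The top is 1059×789×41 mm with its upper surface at z = 766 mm. It stands on four 50×50 mm square legs, each inset 33 mm from the nearest pair of top edges, running from the floor to the underside of the top.

B is a four-legged stool. The seat is 307×323 mm, 37 mm thick, top at z = 432 mm. It stands on four square legs, each 26×26 mm in cross-section, from z = 0 to the seat underside, each flush with a corner of the seat. Four stretchers, 26 mm wide and 21 mm tall, connect adjacent legs with their undersides at z = 89 mm, each running between the inner faces of the legs it joins and aligned with the legs' outer faces on the other axis.

C is a straight ladder. Two 50×67 mm vertical rails, 1551 mm tall, stand 379 mm apart (outside-to-outside) with their front faces coplanar on the −y side. 5 rungs, each 67 mm deep and 36 mm tall, span between the inner faces of the rails, front faces flush with the rails. The lowest rung's underside is at z = 158 mm and rungs are spaced 306 mm apart (underside to underside).

Two stools sit around the table at the −y, +x sides. The ladder is on top of the table, centred.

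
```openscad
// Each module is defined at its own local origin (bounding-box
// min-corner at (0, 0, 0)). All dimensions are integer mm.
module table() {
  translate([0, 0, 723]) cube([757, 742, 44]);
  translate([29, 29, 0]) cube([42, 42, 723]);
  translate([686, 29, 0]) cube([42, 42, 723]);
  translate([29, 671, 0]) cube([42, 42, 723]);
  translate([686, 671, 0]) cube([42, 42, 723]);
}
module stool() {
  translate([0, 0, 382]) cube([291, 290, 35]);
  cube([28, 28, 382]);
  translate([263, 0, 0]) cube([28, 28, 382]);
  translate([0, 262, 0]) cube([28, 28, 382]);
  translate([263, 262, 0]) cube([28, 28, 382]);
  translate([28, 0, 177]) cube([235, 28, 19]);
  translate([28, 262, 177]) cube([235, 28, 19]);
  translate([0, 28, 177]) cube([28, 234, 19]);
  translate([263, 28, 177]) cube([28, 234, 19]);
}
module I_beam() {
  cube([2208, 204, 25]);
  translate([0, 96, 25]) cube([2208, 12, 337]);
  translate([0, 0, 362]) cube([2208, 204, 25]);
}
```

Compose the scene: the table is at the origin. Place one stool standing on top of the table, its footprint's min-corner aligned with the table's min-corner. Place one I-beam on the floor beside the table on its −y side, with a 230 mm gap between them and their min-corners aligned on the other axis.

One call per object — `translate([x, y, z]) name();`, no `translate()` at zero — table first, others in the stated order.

table();
translate([0, 0, 767]) stool();
translate([0, -434, 0]) I_beam();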